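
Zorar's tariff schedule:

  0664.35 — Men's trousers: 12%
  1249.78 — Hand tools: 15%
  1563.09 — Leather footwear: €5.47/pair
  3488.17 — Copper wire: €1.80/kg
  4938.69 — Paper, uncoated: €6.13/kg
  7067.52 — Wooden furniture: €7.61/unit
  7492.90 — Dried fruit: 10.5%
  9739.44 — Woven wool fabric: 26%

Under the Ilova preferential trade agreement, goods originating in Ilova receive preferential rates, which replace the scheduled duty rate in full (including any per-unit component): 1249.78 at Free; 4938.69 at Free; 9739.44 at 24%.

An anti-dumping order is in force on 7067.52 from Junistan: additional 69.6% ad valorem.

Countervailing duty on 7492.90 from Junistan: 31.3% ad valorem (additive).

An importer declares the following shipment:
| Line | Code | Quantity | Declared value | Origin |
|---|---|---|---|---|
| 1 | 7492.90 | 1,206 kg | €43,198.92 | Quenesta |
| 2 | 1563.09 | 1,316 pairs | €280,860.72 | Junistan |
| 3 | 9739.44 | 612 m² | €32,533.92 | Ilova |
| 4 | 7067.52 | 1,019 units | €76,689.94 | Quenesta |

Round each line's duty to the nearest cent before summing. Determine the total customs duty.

€27,297.14

Line 1 (7492.90, Quenesta, 1,206 kg, €43,198.92):
Base rate for 7492.90 is 10.5%.
The additional-duty order on 7492.90 targets Junistan, not Quenesta; it does not apply.
Duty = €43,198.92 × 10.5% = €4,535.89.
Line 2 (1563.09, Junistan, 1,316 pairs, €280,860.72):
Base rate for 1563.09 is €5.47/pair.
Duty = 1,316 × €5.47 = €7,198.52.
Line 3 (9739.44, Ilova, 612 m², €32,533.92):
Base rate for 9739.44 is 26%.
Origin Ilova qualifies under the Zorar–Ilova agreement and 9739.44 is covered: preferential rate 24% applies instead.
Duty = €32,533.92 × 24% = €7,808.14.
Line 4 (7067.52, Quenesta, 1,019 units, €76,689.94):
Base rate for 7067.52 is €7.61/unit.
The additional-duty order on 7067.52 targets Junistan, not Quenesta; it does not apply.
Duty = 1,019 × €7.61 = €7,754.59.
Total = €4,535.89 + €7,198.52 + €7,808.14 + €7,754.59 = €27,297.14.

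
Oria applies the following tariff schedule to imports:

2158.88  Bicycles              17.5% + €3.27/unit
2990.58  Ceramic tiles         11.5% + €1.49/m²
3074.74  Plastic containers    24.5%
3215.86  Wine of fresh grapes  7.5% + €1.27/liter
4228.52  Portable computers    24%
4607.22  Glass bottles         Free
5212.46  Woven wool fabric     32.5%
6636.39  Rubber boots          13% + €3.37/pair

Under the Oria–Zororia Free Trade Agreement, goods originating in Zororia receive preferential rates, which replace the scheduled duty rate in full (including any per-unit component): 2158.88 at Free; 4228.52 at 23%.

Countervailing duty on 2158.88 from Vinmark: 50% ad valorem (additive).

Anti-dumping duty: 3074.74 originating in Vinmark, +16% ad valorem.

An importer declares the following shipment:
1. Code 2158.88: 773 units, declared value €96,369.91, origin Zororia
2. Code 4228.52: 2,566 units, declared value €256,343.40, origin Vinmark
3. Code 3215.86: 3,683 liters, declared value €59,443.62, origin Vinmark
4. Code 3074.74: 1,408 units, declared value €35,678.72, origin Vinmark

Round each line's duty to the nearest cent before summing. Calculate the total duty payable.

Line 1 (2158.88, Zororia, 773 units, €96,369.91):
Base rate for 2158.88 is 17.5% + €3.27/unit.
Origin Zororia qualifies under the Oria–Zororia agreement and 2158.88 is covered: preferential rate Free applies instead.
The additional-duty order on 2158.88 targets Vinmark, not Zororia; it does not apply.
Duty = €96,369.91 × 0% = €0.00.
Line 2 (4228.52, Vinmark, 2,566 units, €256,343.40):
Base rate for 4228.52 is 24%.
4228.52 has an FTA preferential rate, but origin Vinmark is not Zororia; base rate stands.
Duty = €256,343.40 × 24% = €61,522.42.
Line 3 (3215.86, Vinmark, 3,683 liters, €59,443.62):
Base rate for 3215.86 is 7.5% + €1.27/liter.
Duty = €59,443.62 × 7.5% + 3,683 × €1.27 = €9,135.68.
Line 4 (3074.74, Vinmark, 1,408 units, €35,678.72):
Base rate for 3074.74 is 24.5%.
Additional duty on 3074.74 from Vinmark: +16%. Applied ad valorem rate: 24.5% + 16% = 40.5%.
Duty = €35,678.72 × 40.5% = €14,449.88.
Total = €0.00 + €61,522.42 + €9,135.68 + €14,449.88 = €85,107.98.

€85,107.98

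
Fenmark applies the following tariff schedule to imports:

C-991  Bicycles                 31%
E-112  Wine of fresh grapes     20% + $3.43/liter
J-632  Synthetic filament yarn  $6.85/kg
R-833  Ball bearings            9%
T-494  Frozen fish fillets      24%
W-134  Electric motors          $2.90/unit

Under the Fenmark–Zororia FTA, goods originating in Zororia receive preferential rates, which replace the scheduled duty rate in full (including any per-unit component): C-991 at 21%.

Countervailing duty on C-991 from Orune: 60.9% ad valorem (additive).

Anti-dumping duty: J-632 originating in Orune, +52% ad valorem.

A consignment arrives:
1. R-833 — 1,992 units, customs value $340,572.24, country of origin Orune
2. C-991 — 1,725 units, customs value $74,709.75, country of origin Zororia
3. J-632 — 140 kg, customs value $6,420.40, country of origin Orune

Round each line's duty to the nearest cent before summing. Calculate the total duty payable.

Line 1 (R-833, Orune, 1,992 units, $340,572.24):
Base rate for R-833 is 9%.
Duty = $340,572.24 × 9% = $30,651.50.
Line 2 (C-991, Zororia, 1,725 units, $74,709.75):
Base rate for C-991 is 31%.
Origin Zororia qualifies under the Fenmark–Zororia agreement and C-991 is covered: preferential rate 21% applies instead.
The additional-duty order on C-991 targets Orune, not Zororia; it does not apply.
Duty = $74,709.75 × 21% = $15,689.05.
Line 3 (J-632, Orune, 140 kg, $6,420.40):
Base rate for J-632 is $6.85/kg.
Additional duty on J-632 from Orune: +52% ad valorem. Applied ad valorem rate = 52%.
Duty = $6,420.40 × 52% + 140 × $6.85 = $4,297.61.
Total = $30,651.50 + $15,689.05 + $4,297.61 = $50,638.16.

$50,638.16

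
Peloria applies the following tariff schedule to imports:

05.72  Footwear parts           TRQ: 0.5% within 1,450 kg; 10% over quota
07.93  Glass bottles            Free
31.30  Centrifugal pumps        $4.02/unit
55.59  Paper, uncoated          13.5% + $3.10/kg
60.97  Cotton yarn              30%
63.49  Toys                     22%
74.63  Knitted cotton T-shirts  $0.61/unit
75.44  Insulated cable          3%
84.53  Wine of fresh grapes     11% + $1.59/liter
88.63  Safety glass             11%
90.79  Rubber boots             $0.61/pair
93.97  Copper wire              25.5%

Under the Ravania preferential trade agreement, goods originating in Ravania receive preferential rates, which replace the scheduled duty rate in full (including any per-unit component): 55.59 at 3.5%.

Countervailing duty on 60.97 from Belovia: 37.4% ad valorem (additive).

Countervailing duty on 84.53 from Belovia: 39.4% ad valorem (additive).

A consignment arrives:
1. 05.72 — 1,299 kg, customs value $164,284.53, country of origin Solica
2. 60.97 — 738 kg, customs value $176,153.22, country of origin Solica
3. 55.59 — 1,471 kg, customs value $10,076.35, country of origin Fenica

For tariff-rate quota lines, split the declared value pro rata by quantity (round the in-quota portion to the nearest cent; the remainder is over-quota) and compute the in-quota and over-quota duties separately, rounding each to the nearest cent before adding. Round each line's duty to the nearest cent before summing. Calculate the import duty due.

$59,587.80

Line 1 (05.72, Solica, 1,299 kg, $164,284.53):
Code 05.72 is under a tariff-rate quota (threshold 1,450 kg). Quantity 1,299 kg is within the quota, so the in-quota rate 0.5% applies to the full value.
Duty = $164,284.53 × 0.5% = $821.42.
Line 2 (60.97, Solica, 738 kg, $176,153.22):
Base rate for 60.97 is 30%.
The additional-duty order on 60.97 targets Belovia, not Solica; it does not apply.
Duty = $176,153.22 × 30% = $52,845.97.
Line 3 (55.59, Fenica, 1,471 kg, $10,076.35):
Base rate for 55.59 is 13.5% + $3.10/kg.
55.59 has an FTA preferential rate, but origin Fenica is not Ravania; base rate stands.
Duty = $10,076.35 × 13.5% + 1,471 × $3.10 = $5,920.41.
Total = $821.42 + $52,845.97 + $5,920.41 = $59,587.80.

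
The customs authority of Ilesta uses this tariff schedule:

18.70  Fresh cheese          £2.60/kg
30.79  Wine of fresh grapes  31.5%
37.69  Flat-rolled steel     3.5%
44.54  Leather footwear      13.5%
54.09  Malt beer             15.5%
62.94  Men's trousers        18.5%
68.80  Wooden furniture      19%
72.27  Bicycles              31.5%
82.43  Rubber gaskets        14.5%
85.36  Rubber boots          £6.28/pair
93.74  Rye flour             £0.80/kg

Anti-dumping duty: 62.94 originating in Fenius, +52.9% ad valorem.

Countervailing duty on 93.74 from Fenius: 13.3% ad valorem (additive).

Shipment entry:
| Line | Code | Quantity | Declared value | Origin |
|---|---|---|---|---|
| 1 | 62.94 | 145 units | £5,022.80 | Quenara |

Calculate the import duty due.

£929.22

Line 1 (62.94, Quenara, 145 units, £5,022.80):
Base rate for 62.94 is 18.5%.
The additional-duty order on 62.94 targets Fenius, not Quenara; it does not apply.
Duty = £5,022.80 × 18.5% = £929.22.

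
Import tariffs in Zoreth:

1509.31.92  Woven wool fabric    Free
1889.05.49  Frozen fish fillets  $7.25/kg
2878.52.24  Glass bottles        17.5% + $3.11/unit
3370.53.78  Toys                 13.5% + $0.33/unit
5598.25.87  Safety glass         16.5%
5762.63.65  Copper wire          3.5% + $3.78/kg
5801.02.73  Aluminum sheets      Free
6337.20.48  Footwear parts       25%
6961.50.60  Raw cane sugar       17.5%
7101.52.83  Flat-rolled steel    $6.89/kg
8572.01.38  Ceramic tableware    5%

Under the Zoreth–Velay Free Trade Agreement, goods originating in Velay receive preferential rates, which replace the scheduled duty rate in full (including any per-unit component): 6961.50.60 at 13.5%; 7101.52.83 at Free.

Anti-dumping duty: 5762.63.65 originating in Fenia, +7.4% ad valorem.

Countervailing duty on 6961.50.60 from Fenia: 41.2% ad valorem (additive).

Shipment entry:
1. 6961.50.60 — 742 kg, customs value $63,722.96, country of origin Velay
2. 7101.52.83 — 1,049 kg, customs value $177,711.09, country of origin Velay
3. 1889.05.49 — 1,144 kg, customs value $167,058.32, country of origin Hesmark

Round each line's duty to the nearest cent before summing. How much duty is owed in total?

$16,896.60

Line 1 (6961.50.60, Velay, 742 kg, $63,722.96):
Base rate for 6961.50.60 is 17.5%.
Origin Velay qualifies under the Zoreth–Velay agreement and 6961.50.60 is covered: preferential rate 13.5% applies instead.
The additional-duty order on 6961.50.60 targets Fenia, not Velay; it does not apply.
Duty = $63,722.96 × 13.5% = $8,602.60.
Line 2 (7101.52.83, Velay, 1,049 kg, $177,711.09):
Base rate for 7101.52.83 is $6.89/kg.
Origin Velay qualifies under the Zoreth–Velay agreement and 7101.52.83 is covered: preferential rate Free applies instead.
Duty = $177,711.09 × 0% = $0.00.
Line 3 (1889.05.49, Hesmark, 1,144 kg, $167,058.32):
Base rate for 1889.05.49 is $7.25/kg.
Duty = 1,144 × $7.25 = $8,294.00.
Total = $8,602.60 + $0.00 + $8,294.00 = $16,896.60.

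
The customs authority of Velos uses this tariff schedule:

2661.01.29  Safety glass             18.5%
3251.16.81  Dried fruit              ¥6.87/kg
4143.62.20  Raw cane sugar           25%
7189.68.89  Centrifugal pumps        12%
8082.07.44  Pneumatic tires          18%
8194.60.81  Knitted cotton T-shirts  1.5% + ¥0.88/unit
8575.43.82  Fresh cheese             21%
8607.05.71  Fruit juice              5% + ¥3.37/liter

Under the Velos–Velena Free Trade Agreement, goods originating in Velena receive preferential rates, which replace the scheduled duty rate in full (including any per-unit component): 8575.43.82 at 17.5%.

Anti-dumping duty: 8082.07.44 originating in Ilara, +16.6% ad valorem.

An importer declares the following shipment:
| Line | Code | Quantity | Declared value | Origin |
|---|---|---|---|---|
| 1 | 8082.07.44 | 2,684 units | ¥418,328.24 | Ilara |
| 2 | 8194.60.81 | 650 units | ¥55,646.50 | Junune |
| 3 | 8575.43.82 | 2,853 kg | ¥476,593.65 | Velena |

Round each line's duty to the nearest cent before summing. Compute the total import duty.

Line 1 (8082.07.44, Ilara, 2,684 units, ¥418,328.24):
Base rate for 8082.07.44 is 18%.
Additional duty on 8082.07.44 from Ilara: +16.6%. Applied ad valorem rate: 18% + 16.6% = 34.6%.
Duty = ¥418,328.24 × 34.6% = ¥144,741.57.
Line 2 (8194.60.81, Junune, 650 units, ¥55,646.50):
Base rate for 8194.60.81 is 1.5% + ¥0.88/unit.
Duty = ¥55,646.50 × 1.5% + 650 × ¥0.88 = ¥1,406.70.
Line 3 (8575.43.82, Velena, 2,853 kg, ¥476,593.65):
Base rate for 8575.43.82 is 21%.
Origin Velena qualifies under the Velos–Velena agreement and 8575.43.82 is covered: preferential rate 17.5% applies instead.
Duty = ¥476,593.65 × 17.5% = ¥83,403.89.
Total = ¥144,741.57 + ¥1,406.70 + ¥83,403.89 = ¥229,552.16.

¥229,552.16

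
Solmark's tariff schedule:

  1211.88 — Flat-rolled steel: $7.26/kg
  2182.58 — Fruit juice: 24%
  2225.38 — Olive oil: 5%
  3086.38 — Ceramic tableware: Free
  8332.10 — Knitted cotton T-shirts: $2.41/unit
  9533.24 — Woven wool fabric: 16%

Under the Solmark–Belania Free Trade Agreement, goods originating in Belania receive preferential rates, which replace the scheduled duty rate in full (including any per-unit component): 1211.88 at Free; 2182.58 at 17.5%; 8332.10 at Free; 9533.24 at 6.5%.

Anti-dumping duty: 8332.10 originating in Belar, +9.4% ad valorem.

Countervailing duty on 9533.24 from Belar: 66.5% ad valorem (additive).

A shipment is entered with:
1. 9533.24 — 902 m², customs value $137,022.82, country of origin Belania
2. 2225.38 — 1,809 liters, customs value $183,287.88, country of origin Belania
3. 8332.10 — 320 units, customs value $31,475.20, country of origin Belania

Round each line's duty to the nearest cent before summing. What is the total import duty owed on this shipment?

Line 1 (9533.24, Belania, 902 m², $137,022.82):
Base rate for 9533.24 is 16%.
Origin Belania qualifies under the Solmark–Belania agreement and 9533.24 is covered: preferential rate 6.5% applies instead.
The additional-duty order on 9533.24 targets Belar, not Belania; it does not apply.
Duty = $137,022.82 × 6.5% = $8,906.48.
Line 2 (2225.38, Belania, 1,809 liters, $183,287.88):
Base rate for 2225.38 is 5%.
Origin Belania is the FTA partner but 2225.38 is not on the preference list; base rate stands.
Duty = $183,287.88 × 5% = $9,164.39.
Line 3 (8332.10, Belania, 320 units, $31,475.20):
Base rate for 8332.10 is $2.41/unit.
Origin Belania qualifies under the Solmark–Belania agreement and 8332.10 is covered: preferential rate Free applies instead.
The additional-duty order on 8332.10 targets Belar, not Belania; it does not apply.
Duty = $31,475.20 × 0% = $0.00.
Total = $8,906.48 + $9,164.39 + $0.00 = $18,070.87.

$18,070.87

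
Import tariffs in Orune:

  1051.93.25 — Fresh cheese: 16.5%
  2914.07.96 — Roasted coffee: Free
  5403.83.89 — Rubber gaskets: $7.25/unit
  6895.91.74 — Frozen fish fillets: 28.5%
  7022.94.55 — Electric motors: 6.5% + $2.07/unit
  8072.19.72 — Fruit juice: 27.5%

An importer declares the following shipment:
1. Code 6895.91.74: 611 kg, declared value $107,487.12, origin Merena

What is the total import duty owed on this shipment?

Line 1 (6895.91.74, Merena, 611 kg, $107,487.12):
Base rate for 6895.91.74 is 28.5%.
Duty = $107,487.12 × 28.5% = $30,633.83.

$30,633.83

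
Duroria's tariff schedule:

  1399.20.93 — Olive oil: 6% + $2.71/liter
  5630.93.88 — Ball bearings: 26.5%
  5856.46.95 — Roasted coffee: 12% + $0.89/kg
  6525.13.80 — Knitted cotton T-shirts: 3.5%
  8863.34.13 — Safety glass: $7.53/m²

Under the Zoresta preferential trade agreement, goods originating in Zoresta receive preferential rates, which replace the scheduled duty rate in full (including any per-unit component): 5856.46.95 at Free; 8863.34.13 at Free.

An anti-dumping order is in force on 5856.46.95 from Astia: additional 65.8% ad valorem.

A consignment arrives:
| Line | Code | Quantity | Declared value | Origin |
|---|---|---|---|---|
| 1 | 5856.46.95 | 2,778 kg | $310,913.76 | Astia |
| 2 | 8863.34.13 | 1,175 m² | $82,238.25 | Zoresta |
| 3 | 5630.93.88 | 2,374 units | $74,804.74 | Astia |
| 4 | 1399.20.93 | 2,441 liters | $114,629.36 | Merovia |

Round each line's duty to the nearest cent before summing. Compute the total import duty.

Line 1 (5856.46.95, Astia, 2,778 kg, $310,913.76):
Base rate for 5856.46.95 is 12% + $0.89/kg.
5856.46.95 has an FTA preferential rate, but origin Astia is not Zoresta; base rate stands.
Additional duty on 5856.46.95 from Astia: +65.8%. Applied ad valorem rate: 12% + 65.8% = 77.8%.
Duty = $310,913.76 × 77.8% + 2,778 × $0.89 = $244,363.33.
Line 2 (8863.34.13, Zoresta, 1,175 m², $82,238.25):
Base rate for 8863.34.13 is $7.53/m².
Origin Zoresta qualifies under the Duroria–Zoresta agreement and 8863.34.13 is covered: preferential rate Free applies instead.
Duty = $82,238.25 × 0% = $0.00.
Line 3 (5630.93.88, Astia, 2,374 units, $74,804.74):
Base rate for 5630.93.88 is 26.5%.
Duty = $74,804.74 × 26.5% = $19,823.26.
Line 4 (1399.20.93, Merovia, 2,441 liters, $114,629.36):
Base rate for 1399.20.93 is 6% + $2.71/liter.
Duty = $114,629.36 × 6% + 2,441 × $2.71 = $13,492.87.
Total = $244,363.33 + $0.00 + $19,823.26 + $13,492.87 = $277,679.46.

$277,679.46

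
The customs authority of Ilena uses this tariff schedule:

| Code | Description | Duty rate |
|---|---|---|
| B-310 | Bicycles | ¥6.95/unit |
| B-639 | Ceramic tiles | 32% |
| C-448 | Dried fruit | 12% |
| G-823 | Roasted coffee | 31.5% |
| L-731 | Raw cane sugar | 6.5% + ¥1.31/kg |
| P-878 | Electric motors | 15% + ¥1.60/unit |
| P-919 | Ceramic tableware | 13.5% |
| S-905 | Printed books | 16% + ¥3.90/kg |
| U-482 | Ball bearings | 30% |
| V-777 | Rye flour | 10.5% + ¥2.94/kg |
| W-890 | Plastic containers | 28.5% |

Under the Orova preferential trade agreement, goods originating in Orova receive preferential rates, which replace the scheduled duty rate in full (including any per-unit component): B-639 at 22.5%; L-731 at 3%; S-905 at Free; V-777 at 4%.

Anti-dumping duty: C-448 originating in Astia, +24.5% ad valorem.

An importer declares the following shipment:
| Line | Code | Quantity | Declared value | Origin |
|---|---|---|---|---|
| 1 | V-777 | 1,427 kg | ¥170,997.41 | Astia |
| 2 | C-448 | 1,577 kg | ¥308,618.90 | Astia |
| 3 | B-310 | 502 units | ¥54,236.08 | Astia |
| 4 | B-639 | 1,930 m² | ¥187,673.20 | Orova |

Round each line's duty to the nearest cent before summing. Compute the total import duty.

¥180,511.38

Line 1 (V-777, Astia, 1,427 kg, ¥170,997.41):
Base rate for V-777 is 10.5% + ¥2.94/kg.
V-777 has an FTA preferential rate, but origin Astia is not Orova; base rate stands.
Duty = ¥170,997.41 × 10.5% + 1,427 × ¥2.94 = ¥22,150.11.
Line 2 (C-448, Astia, 1,577 kg, ¥308,618.90):
Base rate for C-448 is 12%.
Additional duty on C-448 from Astia: +24.5%. Applied ad valorem rate: 12% + 24.5% = 36.5%.
Duty = ¥308,618.90 × 36.5% = ¥112,645.90.
Line 3 (B-310, Astia, 502 units, ¥54,236.08):
Base rate for B-310 is ¥6.95/unit.
Duty = 502 × ¥6.95 = ¥3,488.90.
Line 4 (B-639, Orova, 1,930 m², ¥187,673.20):
Base rate for B-639 is 32%.
Origin Orova qualifies under the Ilena–Orova agreement and B-639 is covered: preferential rate 22.5% applies instead.
Duty = ¥187,673.20 × 22.5% = ¥42,226.47.
Total = ¥22,150.11 + ¥112,645.90 + ¥3,488.90 + ¥42,226.47 = ¥180,511.38.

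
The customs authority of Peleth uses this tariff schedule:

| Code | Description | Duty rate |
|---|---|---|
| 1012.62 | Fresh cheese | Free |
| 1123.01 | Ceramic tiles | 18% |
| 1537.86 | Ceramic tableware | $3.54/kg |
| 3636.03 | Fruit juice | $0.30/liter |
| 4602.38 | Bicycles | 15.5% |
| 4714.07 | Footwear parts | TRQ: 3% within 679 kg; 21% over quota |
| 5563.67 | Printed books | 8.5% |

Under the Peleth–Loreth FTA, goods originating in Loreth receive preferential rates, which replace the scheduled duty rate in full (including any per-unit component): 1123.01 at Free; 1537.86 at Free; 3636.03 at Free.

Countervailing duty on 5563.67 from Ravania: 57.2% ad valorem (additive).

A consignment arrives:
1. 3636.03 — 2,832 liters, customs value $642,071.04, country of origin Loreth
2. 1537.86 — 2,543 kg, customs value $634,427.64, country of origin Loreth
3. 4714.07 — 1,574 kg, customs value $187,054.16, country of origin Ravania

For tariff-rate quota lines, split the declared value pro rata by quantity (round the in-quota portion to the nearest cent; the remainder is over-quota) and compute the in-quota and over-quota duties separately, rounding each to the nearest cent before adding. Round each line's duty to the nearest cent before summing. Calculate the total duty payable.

$24,756.75

Line 1 (3636.03, Loreth, 2,832 liters, $642,071.04):
Base rate for 3636.03 is $0.30/liter.
Origin Loreth qualifies under the Peleth–Loreth agreement and 3636.03 is covered: preferential rate Free applies instead.
Duty = $642,071.04 × 0% = $0.00.
Line 2 (1537.86, Loreth, 2,543 kg, $634,427.64):
Base rate for 1537.86 is $3.54/kg.
Origin Loreth qualifies under the Peleth–Loreth agreement and 1537.86 is covered: preferential rate Free applies instead.
Duty = $634,427.64 × 0% = $0.00.
Line 3 (4714.07, Ravania, 1,574 kg, $187,054.16):
Code 4714.07 is under a tariff-rate quota (threshold 679 kg). In-quota: 679 kg at 3%; over-quota: 895 kg at 21%.
Pro-rata value split: in-quota = $187,054.16 × 679/1,574 = $80,692.36; over-quota = $187,054.16 − $80,692.36 = $106,361.80.
In-quota duty = $80,692.36 × 3% = $2,420.77. Over-quota duty = $106,361.80 × 21% = $22,335.98.
Line duty = $2,420.77 + $22,335.98 = $24,756.75.
Total = $0.00 + $0.00 + $24,756.75 = $24,756.75.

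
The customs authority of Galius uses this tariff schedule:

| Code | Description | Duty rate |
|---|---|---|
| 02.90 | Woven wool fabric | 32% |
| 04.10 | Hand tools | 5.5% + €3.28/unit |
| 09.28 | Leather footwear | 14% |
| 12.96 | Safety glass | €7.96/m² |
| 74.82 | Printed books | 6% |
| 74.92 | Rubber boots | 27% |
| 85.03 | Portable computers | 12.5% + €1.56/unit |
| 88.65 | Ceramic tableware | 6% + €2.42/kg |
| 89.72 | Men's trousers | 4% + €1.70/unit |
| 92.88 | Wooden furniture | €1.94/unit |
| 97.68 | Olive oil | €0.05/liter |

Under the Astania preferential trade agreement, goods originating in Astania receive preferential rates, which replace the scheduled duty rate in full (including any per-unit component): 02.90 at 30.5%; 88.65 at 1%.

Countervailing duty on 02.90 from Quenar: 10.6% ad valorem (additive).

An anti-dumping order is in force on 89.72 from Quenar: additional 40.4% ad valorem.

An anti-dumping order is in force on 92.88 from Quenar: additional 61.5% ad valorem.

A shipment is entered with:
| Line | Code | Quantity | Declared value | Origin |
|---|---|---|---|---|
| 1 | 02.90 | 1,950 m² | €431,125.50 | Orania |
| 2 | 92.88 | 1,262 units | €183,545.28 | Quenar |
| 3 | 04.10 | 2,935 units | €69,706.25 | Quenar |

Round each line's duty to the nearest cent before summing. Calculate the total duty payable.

€266,749.43

Line 1 (02.90, Orania, 1,950 m², €431,125.50):
Base rate for 02.90 is 32%.
02.90 has an FTA preferential rate, but origin Orania is not Astania; base rate stands.
The additional-duty order on 02.90 targets Quenar, not Orania; it does not apply.
Duty = €431,125.50 × 32% = €137,960.16.
Line 2 (92.88, Quenar, 1,262 units, €183,545.28):
Base rate for 92.88 is €1.94/unit.
Additional duty on 92.88 from Quenar: +61.5% ad valorem. Applied ad valorem rate = 61.5%.
Duty = €183,545.28 × 61.5% + 1,262 × €1.94 = €115,328.63.
Line 3 (04.10, Quenar, 2,935 units, €69,706.25):
Base rate for 04.10 is 5.5% + €3.28/unit.
Duty = €69,706.25 × 5.5% + 2,935 × €3.28 = €13,460.64.
Total = €137,960.16 + €115,328.63 + €13,460.64 = €266,749.43.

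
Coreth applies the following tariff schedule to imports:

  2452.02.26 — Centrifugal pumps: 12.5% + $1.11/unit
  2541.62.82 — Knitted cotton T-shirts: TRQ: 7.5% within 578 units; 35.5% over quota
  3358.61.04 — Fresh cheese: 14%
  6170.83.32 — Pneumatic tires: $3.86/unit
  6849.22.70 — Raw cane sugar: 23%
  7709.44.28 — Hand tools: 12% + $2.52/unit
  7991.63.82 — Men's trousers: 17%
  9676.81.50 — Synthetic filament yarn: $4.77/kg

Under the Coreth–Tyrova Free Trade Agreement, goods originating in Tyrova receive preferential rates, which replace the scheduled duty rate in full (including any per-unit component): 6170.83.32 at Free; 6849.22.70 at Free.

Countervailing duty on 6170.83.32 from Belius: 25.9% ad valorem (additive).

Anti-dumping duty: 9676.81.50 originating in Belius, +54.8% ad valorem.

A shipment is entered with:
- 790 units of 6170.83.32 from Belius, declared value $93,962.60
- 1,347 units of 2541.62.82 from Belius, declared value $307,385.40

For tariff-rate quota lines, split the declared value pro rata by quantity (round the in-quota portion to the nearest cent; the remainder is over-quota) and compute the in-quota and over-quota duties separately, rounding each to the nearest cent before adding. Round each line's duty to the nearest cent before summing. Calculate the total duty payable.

Line 1 (6170.83.32, Belius, 790 units, $93,962.60):
Base rate for 6170.83.32 is $3.86/unit.
6170.83.32 has an FTA preferential rate, but origin Belius is not Tyrova; base rate stands.
Additional duty on 6170.83.32 from Belius: +25.9% ad valorem. Applied ad valorem rate = 25.9%.
Duty = $93,962.60 × 25.9% + 790 × $3.86 = $27,385.71.
Line 2 (2541.62.82, Belius, 1,347 units, $307,385.40):
Code 2541.62.82 is under a tariff-rate quota (threshold 578 units). In-quota: 578 units at 7.5%; over-quota: 769 units at 35.5%.
Pro-rata value split: in-quota = $307,385.40 × 578/1,347 = $131,899.60; over-quota = $307,385.40 − $131,899.60 = $175,485.80.
In-quota duty = $131,899.60 × 7.5% = $9,892.47. Over-quota duty = $175,485.80 × 35.5% = $62,297.46.
Line duty = $9,892.47 + $62,297.46 = $72,189.93.
Total = $27,385.71 + $72,189.93 = $99,575.64.

$99,575.64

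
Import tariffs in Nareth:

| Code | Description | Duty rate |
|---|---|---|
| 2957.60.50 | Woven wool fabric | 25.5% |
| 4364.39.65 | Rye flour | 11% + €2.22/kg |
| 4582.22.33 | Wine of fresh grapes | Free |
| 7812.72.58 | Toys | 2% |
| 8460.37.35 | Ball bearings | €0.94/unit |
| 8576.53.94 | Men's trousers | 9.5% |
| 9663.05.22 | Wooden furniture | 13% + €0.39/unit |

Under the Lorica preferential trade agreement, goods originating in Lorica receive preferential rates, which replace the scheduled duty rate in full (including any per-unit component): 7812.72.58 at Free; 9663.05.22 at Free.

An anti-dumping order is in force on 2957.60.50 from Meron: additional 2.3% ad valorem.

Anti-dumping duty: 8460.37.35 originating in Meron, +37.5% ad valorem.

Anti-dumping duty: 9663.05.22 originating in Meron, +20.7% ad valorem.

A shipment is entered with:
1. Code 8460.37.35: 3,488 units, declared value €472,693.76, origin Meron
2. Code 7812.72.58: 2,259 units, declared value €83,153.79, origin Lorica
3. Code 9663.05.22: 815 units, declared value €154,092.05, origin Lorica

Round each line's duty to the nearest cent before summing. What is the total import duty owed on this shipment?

Line 1 (8460.37.35, Meron, 3,488 units, €472,693.76):
Base rate for 8460.37.35 is €0.94/unit.
Additional duty on 8460.37.35 from Meron: +37.5% ad valorem. Applied ad valorem rate = 37.5%.
Duty = €472,693.76 × 37.5% + 3,488 × €0.94 = €180,538.88.
Line 2 (7812.72.58, Lorica, 2,259 units, €83,153.79):
Base rate for 7812.72.58 is 2%.
Origin Lorica qualifies under the Nareth–Lorica agreement and 7812.72.58 is covered: preferential rate Free applies instead.
Duty = €83,153.79 × 0% = €0.00.
Line 3 (9663.05.22, Lorica, 815 units, €154,092.05):
Base rate for 9663.05.22 is 13% + €0.39/unit.
Origin Lorica qualifies under the Nareth–Lorica agreement and 9663.05.22 is covered: preferential rate Free applies instead.
The additional-duty order on 9663.05.22 targets Meron, not Lorica; it does not apply.
Duty = €154,092.05 × 0% = €0.00.
Total = €180,538.88 + €0.00 + €0.00 = €180,538.88.

€180,538.88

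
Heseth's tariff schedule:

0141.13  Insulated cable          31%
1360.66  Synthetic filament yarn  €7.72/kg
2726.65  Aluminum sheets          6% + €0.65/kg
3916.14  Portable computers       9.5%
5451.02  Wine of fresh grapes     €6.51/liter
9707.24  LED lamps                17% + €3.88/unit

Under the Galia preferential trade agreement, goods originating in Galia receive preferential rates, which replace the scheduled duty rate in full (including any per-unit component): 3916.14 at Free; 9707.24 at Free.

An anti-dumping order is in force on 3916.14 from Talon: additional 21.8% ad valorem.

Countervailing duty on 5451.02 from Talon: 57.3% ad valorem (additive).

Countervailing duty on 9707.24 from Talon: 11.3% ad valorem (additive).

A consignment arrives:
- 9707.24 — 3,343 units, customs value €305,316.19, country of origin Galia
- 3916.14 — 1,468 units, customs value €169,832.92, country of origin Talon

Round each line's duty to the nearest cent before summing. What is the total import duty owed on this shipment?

€53,157.70

Line 1 (9707.24, Galia, 3,343 units, €305,316.19):
Base rate for 9707.24 is 17% + €3.88/unit.
Origin Galia qualifies under the Heseth–Galia agreement and 9707.24 is covered: preferential rate Free applies instead.
The additional-duty order on 9707.24 targets Talon, not Galia; it does not apply.
Duty = €305,316.19 × 0% = €0.00.
Line 2 (3916.14, Talon, 1,468 units, €169,832.92):
Base rate for 3916.14 is 9.5%.
3916.14 has an FTA preferential rate, but origin Talon is not Galia; base rate stands.
Additional duty on 3916.14 from Talon: +21.8%. Applied ad valorem rate: 9.5% + 21.8% = 31.3%.
Duty = €169,832.92 × 31.3% = €53,157.70.
Total = €0.00 + €53,157.70 = €53,157.70.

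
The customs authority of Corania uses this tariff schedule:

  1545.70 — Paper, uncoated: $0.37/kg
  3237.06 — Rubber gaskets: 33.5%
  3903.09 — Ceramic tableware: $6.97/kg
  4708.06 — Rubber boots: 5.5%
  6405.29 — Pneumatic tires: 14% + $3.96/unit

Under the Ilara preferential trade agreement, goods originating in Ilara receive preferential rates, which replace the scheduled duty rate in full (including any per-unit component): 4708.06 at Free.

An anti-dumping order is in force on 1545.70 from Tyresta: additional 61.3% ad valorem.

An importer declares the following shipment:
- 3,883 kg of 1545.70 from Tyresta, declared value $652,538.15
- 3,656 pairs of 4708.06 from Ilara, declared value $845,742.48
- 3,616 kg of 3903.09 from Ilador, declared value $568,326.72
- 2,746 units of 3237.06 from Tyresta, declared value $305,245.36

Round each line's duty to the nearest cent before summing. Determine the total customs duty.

$528,903.32

Line 1 (1545.70, Tyresta, 3,883 kg, $652,538.15):
Base rate for 1545.70 is $0.37/kg.
Additional duty on 1545.70 from Tyresta: +61.3% ad valorem. Applied ad valorem rate = 61.3%.
Duty = $652,538.15 × 61.3% + 3,883 × $0.37 = $401,442.60.
Line 2 (4708.06, Ilara, 3,656 pairs, $845,742.48):
Base rate for 4708.06 is 5.5%.
Origin Ilara qualifies under the Corania–Ilara agreement and 4708.06 is covered: preferential rate Free applies instead.
Duty = $845,742.48 × 0% = $0.00.
Line 3 (3903.09, Ilador, 3,616 kg, $568,326.72):
Base rate for 3903.09 is $6.97/kg.
Duty = 3,616 × $6.97 = $25,203.52.
Line 4 (3237.06, Tyresta, 2,746 units, $305,245.36):
Base rate for 3237.06 is 33.5%.
Duty = $305,245.36 × 33.5% = $102,257.20.
Total = $401,442.60 + $0.00 + $25,203.52 + $102,257.20 = $528,903.32.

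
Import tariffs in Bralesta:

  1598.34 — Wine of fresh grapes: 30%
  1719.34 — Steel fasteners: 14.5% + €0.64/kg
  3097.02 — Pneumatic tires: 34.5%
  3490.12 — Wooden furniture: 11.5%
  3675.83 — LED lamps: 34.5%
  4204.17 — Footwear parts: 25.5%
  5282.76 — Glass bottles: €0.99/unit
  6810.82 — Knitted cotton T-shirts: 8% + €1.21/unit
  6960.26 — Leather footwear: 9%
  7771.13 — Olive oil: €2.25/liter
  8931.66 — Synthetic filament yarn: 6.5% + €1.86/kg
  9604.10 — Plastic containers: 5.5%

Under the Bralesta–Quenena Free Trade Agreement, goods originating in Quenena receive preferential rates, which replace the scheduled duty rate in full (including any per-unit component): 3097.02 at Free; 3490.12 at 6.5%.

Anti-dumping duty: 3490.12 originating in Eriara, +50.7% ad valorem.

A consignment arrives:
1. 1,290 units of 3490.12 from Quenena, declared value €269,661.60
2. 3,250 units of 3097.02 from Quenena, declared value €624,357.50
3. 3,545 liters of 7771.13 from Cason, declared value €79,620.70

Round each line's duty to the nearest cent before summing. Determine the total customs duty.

€25,504.25

Line 1 (3490.12, Quenena, 1,290 units, €269,661.60):
Base rate for 3490.12 is 11.5%.
Origin Quenena qualifies under the Bralesta–Quenena agreement and 3490.12 is covered: preferential rate 6.5% applies instead.
The additional-duty order on 3490.12 targets Eriara, not Quenena; it does not apply.
Duty = €269,661.60 × 6.5% = €17,528.00.
Line 2 (3097.02, Quenena, 3,250 units, €624,357.50):
Base rate for 3097.02 is 34.5%.
Origin Quenena qualifies under the Bralesta–Quenena agreement and 3097.02 is covered: preferential rate Free applies instead.
Duty = €624,357.50 × 0% = €0.00.
Line 3 (7771.13, Cason, 3,545 liters, €79,620.70):
Base rate for 7771.13 is €2.25/liter.
Duty = 3,545 × €2.25 = €7,976.25.
Total = €17,528.00 + €0.00 + €7,976.25 = €25,504.25.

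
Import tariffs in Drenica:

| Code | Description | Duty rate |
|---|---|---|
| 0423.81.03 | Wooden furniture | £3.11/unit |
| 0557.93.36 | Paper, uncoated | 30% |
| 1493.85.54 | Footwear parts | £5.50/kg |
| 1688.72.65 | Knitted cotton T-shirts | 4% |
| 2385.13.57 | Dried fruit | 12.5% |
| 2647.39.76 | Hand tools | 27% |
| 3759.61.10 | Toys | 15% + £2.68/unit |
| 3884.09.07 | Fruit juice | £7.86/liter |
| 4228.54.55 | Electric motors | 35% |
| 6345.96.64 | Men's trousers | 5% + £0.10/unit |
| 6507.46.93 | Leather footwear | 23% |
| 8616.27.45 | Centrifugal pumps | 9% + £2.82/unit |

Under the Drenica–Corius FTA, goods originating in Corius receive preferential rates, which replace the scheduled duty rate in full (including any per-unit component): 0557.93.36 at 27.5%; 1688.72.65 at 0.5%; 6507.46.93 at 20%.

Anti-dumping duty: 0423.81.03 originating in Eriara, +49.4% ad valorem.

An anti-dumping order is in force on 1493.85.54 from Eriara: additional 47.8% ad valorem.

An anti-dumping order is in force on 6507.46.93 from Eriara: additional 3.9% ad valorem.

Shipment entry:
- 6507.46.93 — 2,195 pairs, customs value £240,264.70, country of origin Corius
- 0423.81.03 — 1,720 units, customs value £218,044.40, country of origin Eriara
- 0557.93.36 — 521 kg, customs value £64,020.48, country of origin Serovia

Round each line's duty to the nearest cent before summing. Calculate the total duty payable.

Line 1 (6507.46.93, Corius, 2,195 pairs, £240,264.70):
Base rate for 6507.46.93 is 23%.
Origin Corius qualifies under the Drenica–Corius agreement and 6507.46.93 is covered: preferential rate 20% applies instead.
The additional-duty order on 6507.46.93 targets Eriara, not Corius; it does not apply.
Duty = £240,264.70 × 20% = £48,052.94.
Line 2 (0423.81.03, Eriara, 1,720 units, £218,044.40):
Base rate for 0423.81.03 is £3.11/unit.
Additional duty on 0423.81.03 from Eriara: +49.4% ad valorem. Applied ad valorem rate = 49.4%.
Duty = £218,044.40 × 49.4% + 1,720 × £3.11 = £113,063.13.
Line 3 (0557.93.36, Serovia, 521 kg, £64,020.48):
Base rate for 0557.93.36 is 30%.
0557.93.36 has an FTA preferential rate, but origin Serovia is not Corius; base rate stands.
Duty = £64,020.48 × 30% = £19,206.14.
Total = £48,052.94 + £113,063.13 + £19,206.14 = £180,322.21.

£180,322.21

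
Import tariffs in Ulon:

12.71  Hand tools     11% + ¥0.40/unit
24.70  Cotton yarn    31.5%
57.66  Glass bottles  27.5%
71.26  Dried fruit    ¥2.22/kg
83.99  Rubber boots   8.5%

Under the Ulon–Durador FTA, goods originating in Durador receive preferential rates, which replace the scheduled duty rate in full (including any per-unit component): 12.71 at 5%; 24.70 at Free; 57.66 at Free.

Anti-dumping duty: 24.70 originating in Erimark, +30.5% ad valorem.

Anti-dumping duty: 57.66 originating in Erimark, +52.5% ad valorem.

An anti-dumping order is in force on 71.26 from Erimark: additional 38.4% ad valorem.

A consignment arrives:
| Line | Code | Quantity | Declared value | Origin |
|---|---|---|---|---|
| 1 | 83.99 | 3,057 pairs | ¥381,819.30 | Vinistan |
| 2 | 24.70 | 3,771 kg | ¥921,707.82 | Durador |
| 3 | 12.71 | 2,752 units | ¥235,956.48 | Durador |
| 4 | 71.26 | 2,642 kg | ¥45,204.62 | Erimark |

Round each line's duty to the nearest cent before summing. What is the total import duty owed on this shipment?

Line 1 (83.99, Vinistan, 3,057 pairs, ¥381,819.30):
Base rate for 83.99 is 8.5%.
Duty = ¥381,819.30 × 8.5% = ¥32,454.64.
Line 2 (24.70, Durador, 3,771 kg, ¥921,707.82):
Base rate for 24.70 is 31.5%.
Origin Durador qualifies under the Ulon–Durador agreement and 24.70 is covered: preferential rate Free applies instead.
The additional-duty order on 24.70 targets Erimark, not Durador; it does not apply.
Duty = ¥921,707.82 × 0% = ¥0.00.
Line 3 (12.71, Durador, 2,752 units, ¥235,956.48):
Base rate for 12.71 is 11% + ¥0.40/unit.
Origin Durador qualifies under the Ulon–Durador agreement and 12.71 is covered: preferential rate 5% applies instead.
Duty = ¥235,956.48 × 5% = ¥11,797.82.
Line 4 (71.26, Erimark, 2,642 kg, ¥45,204.62):
Base rate for 71.26 is ¥2.22/kg.
Additional duty on 71.26 from Erimark: +38.4% ad valorem. Applied ad valorem rate = 38.4%.
Duty = ¥45,204.62 × 38.4% + 2,642 × ¥2.22 = ¥23,223.81.
Total = ¥32,454.64 + ¥0.00 + ¥11,797.82 + ¥23,223.81 = ¥67,476.27.

¥67,476.27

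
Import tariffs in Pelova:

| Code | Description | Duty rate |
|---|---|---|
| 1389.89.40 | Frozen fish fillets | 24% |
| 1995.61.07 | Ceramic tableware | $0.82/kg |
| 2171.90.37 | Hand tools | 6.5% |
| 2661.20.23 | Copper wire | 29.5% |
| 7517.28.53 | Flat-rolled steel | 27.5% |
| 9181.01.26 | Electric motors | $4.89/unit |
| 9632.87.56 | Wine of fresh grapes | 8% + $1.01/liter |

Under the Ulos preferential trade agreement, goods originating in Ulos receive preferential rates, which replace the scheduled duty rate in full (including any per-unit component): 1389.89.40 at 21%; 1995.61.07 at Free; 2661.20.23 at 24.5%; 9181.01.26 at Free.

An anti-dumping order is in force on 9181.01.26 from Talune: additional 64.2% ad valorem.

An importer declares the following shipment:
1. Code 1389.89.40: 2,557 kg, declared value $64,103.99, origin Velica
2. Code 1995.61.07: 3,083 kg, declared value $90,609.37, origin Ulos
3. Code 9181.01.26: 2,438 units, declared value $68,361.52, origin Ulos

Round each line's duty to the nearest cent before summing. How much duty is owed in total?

$15,384.96

Line 1 (1389.89.40, Velica, 2,557 kg, $64,103.99):
Base rate for 1389.89.40 is 24%.
1389.89.40 has an FTA preferential rate, but origin Velica is not Ulos; base rate stands.
Duty = $64,103.99 × 24% = $15,384.96.
Line 2 (1995.61.07, Ulos, 3,083 kg, $90,609.37):
Base rate for 1995.61.07 is $0.82/kg.
Origin Ulos qualifies under the Pelova–Ulos agreement and 1995.61.07 is covered: preferential rate Free applies instead.
Duty = $90,609.37 × 0% = $0.00.
Line 3 (9181.01.26, Ulos, 2,438 units, $68,361.52):
Base rate for 9181.01.26 is $4.89/unit.
Origin Ulos qualifies under the Pelova–Ulos agreement and 9181.01.26 is covered: preferential rate Free applies instead.
The additional-duty order on 9181.01.26 targets Talune, not Ulos; it does not apply.
Duty = $68,361.52 × 0% = $0.00.
Total = $15,384.96 + $0.00 + $0.00 = $15,384.96.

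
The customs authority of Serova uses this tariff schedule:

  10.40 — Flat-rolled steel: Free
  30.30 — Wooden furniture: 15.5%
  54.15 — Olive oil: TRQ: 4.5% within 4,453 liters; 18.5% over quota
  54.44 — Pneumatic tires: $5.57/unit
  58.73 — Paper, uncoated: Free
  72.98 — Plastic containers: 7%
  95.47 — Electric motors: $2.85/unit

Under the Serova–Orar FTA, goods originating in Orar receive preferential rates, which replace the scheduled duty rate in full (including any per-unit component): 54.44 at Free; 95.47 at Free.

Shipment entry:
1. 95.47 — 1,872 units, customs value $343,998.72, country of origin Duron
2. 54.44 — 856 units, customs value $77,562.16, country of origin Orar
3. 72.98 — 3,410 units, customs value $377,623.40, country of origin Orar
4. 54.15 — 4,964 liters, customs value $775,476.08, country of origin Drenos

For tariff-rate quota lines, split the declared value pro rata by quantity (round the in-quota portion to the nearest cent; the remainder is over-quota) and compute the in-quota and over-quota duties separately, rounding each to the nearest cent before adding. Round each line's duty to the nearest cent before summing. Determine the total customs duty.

$77,841.24

Line 1 (95.47, Duron, 1,872 units, $343,998.72):
Base rate for 95.47 is $2.85/unit.
95.47 has an FTA preferential rate, but origin Duron is not Orar; base rate stands.
Duty = 1,872 × $2.85 = $5,335.20.
Line 2 (54.44, Orar, 856 units, $77,562.16):
Base rate for 54.44 is $5.57/unit.
Origin Orar qualifies under the Serova–Orar agreement and 54.44 is covered: preferential rate Free applies instead.
Duty = $77,562.16 × 0% = $0.00.
Line 3 (72.98, Orar, 3,410 units, $377,623.40):
Base rate for 72.98 is 7%.
Origin Orar is the FTA partner but 72.98 is not on the preference list; base rate stands.
Duty = $377,623.40 × 7% = $26,433.64.
Line 4 (54.15, Drenos, 4,964 liters, $775,476.08):
Code 54.15 is under a tariff-rate quota (threshold 4,453 liters). In-quota: 4,453 liters at 4.5%; over-quota: 511 liters at 18.5%.
Pro-rata value split: in-quota = $775,476.08 × 4,453/4,964 = $695,647.66; over-quota = $775,476.08 − $695,647.66 = $79,828.42.
In-quota duty = $695,647.66 × 4.5% = $31,304.14. Over-quota duty = $79,828.42 × 18.5% = $14,768.26.
Line duty = $31,304.14 + $14,768.26 = $46,072.40.
Total = $5,335.20 + $0.00 + $26,433.64 + $46,072.40 = $77,841.24.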